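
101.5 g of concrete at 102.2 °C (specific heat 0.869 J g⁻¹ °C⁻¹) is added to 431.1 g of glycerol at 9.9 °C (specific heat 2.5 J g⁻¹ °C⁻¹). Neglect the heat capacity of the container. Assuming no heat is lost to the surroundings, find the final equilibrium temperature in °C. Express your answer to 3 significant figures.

Heat lost by concrete = heat gained by glycerol.
(101.5)(0.869)(102.2 − T) = (431.1)(2.5)(T − 9.9)
88.2035 (102.2 − T) = 1077.75 (T − 9.9)
9014.4 − 88.2035 T = 1077.75 T − 10670
19684.4 = 1165.9535 T
T = 16.88 °C

T_f = 16.9 °C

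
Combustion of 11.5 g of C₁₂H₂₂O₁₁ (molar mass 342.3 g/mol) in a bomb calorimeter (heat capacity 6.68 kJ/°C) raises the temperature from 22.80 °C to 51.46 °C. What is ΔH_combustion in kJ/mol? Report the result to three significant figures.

ΔH = -5700 kJ/mol

ΔT = 51.46 − 22.80 = 28.66 °C
q_cal = C_cal × ΔT = 6.68 × 28.66 = 191.4488 kJ
n = 11.5 / 342.3 = 0.03360 mol
q_rxn = −q_cal = -191.4488 kJ
ΔH = -191.4488 / 0.03360 = -5698 kJ/mol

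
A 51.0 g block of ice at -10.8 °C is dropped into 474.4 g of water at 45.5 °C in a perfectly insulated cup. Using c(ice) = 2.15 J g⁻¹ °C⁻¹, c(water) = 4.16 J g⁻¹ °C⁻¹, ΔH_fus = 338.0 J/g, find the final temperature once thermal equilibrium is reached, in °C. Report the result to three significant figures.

Heat to bring ice to 0 °C and melt it: q₁ = 51.0×2.15×10.8 + 51.0×338.0 = 18422 J
Heat the water can supply cooling to 0 °C: 474.4×4.16×45.5 = 89794.4 J > q₁, so all ice melts.
Energy balance: 474.4×4.16×(45.5 − T) = 18422 + 51.0×4.16×(T − 0)
1973.504(45.5 − T) = 18422 + 212.16 T
89794.4 − 18422 = 2185.664 T
T = 71372.4 / 2185.664 = 32.65 °C

T_f = 32.7 °C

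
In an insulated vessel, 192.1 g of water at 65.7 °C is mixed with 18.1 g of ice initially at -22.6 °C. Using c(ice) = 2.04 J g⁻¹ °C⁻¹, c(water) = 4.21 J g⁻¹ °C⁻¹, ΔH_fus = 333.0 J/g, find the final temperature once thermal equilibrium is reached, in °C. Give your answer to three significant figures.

T_f = 52.3 °C

Heat to bring ice to 0 °C and melt it: q₁ = 18.1×2.04×22.6 + 18.1×333.0 = 6861.8 J
Heat the water can supply cooling to 0 °C: 192.1×4.21×65.7 = 53134.3 J > q₁, so all ice melts.
Energy balance: 192.1×4.21×(65.7 − T) = 6861.8 + 18.1×4.21×(T − 0)
808.741(65.7 − T) = 6861.8 + 76.201 T
53134.3 − 6861.8 = 884.942 T
T = 46272.5 / 884.942 = 52.29 °C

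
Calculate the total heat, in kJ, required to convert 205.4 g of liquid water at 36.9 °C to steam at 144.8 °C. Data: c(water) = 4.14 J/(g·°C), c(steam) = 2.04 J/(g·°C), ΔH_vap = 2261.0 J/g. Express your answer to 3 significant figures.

q1 (heat water 36.9→100.0 °C): 205.4 × 4.14 × 63.1 = 53657 J
q2 (vaporize at 100 °C): 205.4 × 2261.0 = 464409 J
q3 (heat steam 100.0→144.8 °C): 205.4 × 2.04 × 44.8 = 18772 J
Total: 53657 + 464409 + 18772 = 536838 J = 537 kJ

q = 537 kJ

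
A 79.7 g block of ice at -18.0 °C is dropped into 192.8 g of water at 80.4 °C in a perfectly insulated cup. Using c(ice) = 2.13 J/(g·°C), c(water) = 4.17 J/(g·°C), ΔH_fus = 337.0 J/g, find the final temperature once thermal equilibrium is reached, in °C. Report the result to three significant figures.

Heat to bring ice to 0 °C and melt it: q₁ = 79.7×2.13×18.0 + 79.7×337.0 = 29915 J
Heat the water can supply cooling to 0 °C: 192.8×4.17×80.4 = 64639.7 J > q₁, so all ice melts.
Energy balance: 192.8×4.17×(80.4 − T) = 29915 + 79.7×4.17×(T − 0)
803.976(80.4 − T) = 29915 + 332.349 T
64639.7 − 29915 = 1136.325 T
T = 34724.7 / 1136.325 = 30.56 °C

T_f = 30.6 °C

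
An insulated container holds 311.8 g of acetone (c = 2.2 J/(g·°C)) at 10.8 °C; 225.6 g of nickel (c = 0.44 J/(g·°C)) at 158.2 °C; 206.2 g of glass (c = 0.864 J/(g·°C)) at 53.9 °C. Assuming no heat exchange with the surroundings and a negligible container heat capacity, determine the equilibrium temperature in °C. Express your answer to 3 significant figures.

Σ mᵢcᵢ(T − Tᵢ) = 0  ⇒  T = Σ mᵢcᵢTᵢ / Σ mᵢcᵢ
Σ mᵢcᵢ = 311.8×2.2 + 225.6×0.44 + 206.2×0.864 = 963.3808
Σ mᵢcᵢTᵢ = 685.96×10.8 + 99.264×158.2 + 178.1568×53.9 = 32715
T = 32715 / 963.3808 = 33.96 °C

T_f = 34.0 °C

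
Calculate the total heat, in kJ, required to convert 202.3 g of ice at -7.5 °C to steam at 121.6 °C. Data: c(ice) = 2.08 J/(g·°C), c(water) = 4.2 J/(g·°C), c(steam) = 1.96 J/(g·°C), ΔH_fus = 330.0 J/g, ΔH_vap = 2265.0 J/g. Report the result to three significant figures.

q1 (heat ice -7.5→0.0 °C): 202.3 × 2.08 × 7.5 = 3156 J
q2 (melt at 0 °C): 202.3 × 330.0 = 66759 J
q3 (heat water 0.0→100.0 °C): 202.3 × 4.2 × 100.0 = 84966 J
q4 (vaporize at 100 °C): 202.3 × 2265.0 = 458210 J
q5 (heat steam 100.0→121.6 °C): 202.3 × 1.96 × 21.6 = 8565 J
Total: 3156 + 66759 + 84966 + 458210 + 8565 = 621656 J = 622 kJ

q = 622 kJ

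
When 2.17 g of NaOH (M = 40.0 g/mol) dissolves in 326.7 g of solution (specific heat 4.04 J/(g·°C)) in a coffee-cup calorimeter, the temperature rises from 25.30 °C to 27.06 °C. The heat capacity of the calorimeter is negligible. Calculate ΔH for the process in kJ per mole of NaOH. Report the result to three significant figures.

|ΔT| = |27.06 − 25.30| = 1.76 °C
|q_surr| = (326.7 × 4.04) × 1.76 = 1319.868 × 1.76 = 2323 J
n(NaOH) = 2.17 / 40.0 = 0.05425 mol
Temperature rose, so q_rxn = −|q_surr| = -2.323 kJ
ΔH = q_rxn / n = -42.82 kJ/mol

ΔH = -42.8 kJ/mol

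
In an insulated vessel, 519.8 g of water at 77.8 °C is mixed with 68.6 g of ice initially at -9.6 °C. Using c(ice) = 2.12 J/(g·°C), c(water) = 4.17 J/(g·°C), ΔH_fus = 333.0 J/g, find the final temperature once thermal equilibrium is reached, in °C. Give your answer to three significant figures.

Heat to bring ice to 0 °C and melt it: q₁ = 68.6×2.12×9.6 + 68.6×333.0 = 24240 J
Heat the water can supply cooling to 0 °C: 519.8×4.17×77.8 = 168637 J > q₁, so all ice melts.
Energy balance: 519.8×4.17×(77.8 − T) = 24240 + 68.6×4.17×(T − 0)
2167.566(77.8 − T) = 24240 + 286.062 T
168637 − 24240 = 2453.628 T
T = 144397 / 2453.628 = 58.85 °C

T_f = 58.9 °C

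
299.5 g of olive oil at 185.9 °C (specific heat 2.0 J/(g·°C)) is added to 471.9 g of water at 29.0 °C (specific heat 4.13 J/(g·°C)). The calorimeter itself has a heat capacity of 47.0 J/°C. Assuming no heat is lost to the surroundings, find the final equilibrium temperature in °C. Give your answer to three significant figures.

Heat lost by olive oil = heat gained by water + calorimeter.
(299.5)(2.0)(185.9 − T) = [(471.9)(4.13) + 47.0](T − 29.0)
599 (185.9 − T) = 1995.947 (T − 29.0)
111350 − 599 T = 1995.947 T − 57882
169232 = 2594.947 T
T = 65.22 °C

T_f = 65.2 °C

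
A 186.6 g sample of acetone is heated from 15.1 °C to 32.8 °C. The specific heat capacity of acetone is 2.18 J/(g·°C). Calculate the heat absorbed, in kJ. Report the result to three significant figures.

q = m c ΔT = 186.6 × 2.18 × (32.8 − 15.1)
q = 186.6 × 2.18 × 17.7 = 7200 J = 7.20 kJ

q = 7.20 kJ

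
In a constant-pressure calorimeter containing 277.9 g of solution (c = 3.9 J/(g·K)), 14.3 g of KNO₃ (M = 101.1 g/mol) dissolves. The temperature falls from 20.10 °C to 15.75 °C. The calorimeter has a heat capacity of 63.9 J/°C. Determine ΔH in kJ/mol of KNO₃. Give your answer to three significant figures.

|ΔT| = |15.75 − 20.10| = 4.35 °C
|q_surr| = (277.9 × 3.9 + 63.9) × 4.35 = 1147.71 × 4.35 = 4993 J
n(KNO₃) = 14.3 / 101.1 = 0.1414 mol
Temperature fell, so q_rxn = +|q_surr| = 4.993 kJ
ΔH = q_rxn / n = 35.31 kJ/mol

ΔH = 35.3 kJ/mol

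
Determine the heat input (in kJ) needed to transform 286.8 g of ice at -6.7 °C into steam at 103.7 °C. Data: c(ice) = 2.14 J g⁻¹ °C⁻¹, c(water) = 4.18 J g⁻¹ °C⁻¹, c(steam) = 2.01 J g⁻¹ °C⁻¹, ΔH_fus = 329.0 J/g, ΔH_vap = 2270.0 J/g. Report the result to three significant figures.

q = 872 kJ

q1 (heat ice -6.7→0.0 °C): 286.8 × 2.14 × 6.7 = 4112 J
q2 (melt at 0 °C): 286.8 × 329.0 = 94357 J
q3 (heat water 0.0→100.0 °C): 286.8 × 4.18 × 100.0 = 119882 J
q4 (vaporize at 100 °C): 286.8 × 2270.0 = 651036 J
q5 (heat steam 100.0→103.7 °C): 286.8 × 2.01 × 3.7 = 2133 J
Total: 4112 + 94357 + 119882 + 651036 + 2133 = 871520 J = 872 kJ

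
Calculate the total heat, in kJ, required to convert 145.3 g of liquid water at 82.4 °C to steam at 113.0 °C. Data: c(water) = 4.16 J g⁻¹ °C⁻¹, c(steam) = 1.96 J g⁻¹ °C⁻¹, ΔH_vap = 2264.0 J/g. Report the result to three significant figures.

q1 (heat water 82.4→100.0 °C): 145.3 × 4.16 × 17.6 = 10638 J
q2 (vaporize at 100 °C): 145.3 × 2264.0 = 328959 J
q3 (heat steam 100.0→113.0 °C): 145.3 × 1.96 × 13.0 = 3702 J
Total: 10638 + 328959 + 3702 = 343299 J = 343 kJ

q = 343 kJ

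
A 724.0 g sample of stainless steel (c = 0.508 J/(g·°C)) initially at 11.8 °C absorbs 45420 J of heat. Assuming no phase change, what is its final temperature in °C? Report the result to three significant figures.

ΔT = q / (m c) = 45420 / (724.0 × 0.508) = 123.5 °C
T_f = 11.8 + 123.5 = 135.3 °C

T_f = 135 °C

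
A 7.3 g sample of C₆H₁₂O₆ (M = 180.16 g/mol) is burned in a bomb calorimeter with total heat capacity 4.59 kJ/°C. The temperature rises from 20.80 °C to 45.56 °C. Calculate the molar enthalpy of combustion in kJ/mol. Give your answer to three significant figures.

ΔH = -2800 kJ/mol

ΔT = 45.56 − 20.80 = 24.76 °C
q_cal = C_cal × ΔT = 4.59 × 24.76 = 113.6484 kJ
n = 7.3 / 180.16 = 0.04052 mol
q_rxn = −q_cal = -113.6484 kJ
ΔH = -113.6484 / 0.04052 = -2804.7 kJ/mol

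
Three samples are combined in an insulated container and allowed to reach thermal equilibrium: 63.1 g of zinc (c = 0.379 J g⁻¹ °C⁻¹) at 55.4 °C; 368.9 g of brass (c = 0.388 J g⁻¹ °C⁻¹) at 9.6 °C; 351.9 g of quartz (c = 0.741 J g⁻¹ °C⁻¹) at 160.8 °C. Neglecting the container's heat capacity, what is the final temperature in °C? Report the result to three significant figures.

T_f = 104 °C

Σ mᵢcᵢ(T − Tᵢ) = 0  ⇒  T = Σ mᵢcᵢTᵢ / Σ mᵢcᵢ
Σ mᵢcᵢ = 63.1×0.379 + 368.9×0.388 + 351.9×0.741 = 427.8060
Σ mᵢcᵢTᵢ = 23.9149×55.4 + 143.1332×9.6 + 260.7579×160.8 = 44629
T = 44629 / 427.8060 = 104.3 °C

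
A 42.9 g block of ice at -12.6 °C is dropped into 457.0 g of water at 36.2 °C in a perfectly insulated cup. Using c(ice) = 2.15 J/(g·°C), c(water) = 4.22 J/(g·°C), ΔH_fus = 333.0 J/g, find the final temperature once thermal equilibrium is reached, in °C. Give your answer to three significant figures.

Heat to bring ice to 0 °C and melt it: q₁ = 42.9×2.15×12.6 + 42.9×333.0 = 15448 J
Heat the water can supply cooling to 0 °C: 457.0×4.22×36.2 = 69813.1 J > q₁, so all ice melts.
Energy balance: 457.0×4.22×(36.2 − T) = 15448 + 42.9×4.22×(T − 0)
1928.54(36.2 − T) = 15448 + 181.038 T
69813.1 − 15448 = 2109.578 T
T = 54365.1 / 2109.578 = 25.77 °C

T_f = 25.8 °C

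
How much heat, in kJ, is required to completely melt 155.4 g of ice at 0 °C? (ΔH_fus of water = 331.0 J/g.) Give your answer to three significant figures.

q = m × ΔH_fus = 155.4 × 331.0 = 51440 J = 51.4 kJ

q = 51.4 kJ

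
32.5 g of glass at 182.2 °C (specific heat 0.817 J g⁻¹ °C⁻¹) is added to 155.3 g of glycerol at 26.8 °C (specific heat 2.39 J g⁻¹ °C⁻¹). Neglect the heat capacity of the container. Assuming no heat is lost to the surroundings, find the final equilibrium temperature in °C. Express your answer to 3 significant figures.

Heat lost by glass = heat gained by glycerol.
(32.5)(0.817)(182.2 − T) = (155.3)(2.39)(T − 26.8)
26.5525 (182.2 − T) = 371.167 (T − 26.8)
4837.9 − 26.5525 T = 371.167 T − 9947.3
14785.2 = 397.7195 T
T = 37.17 °C

T_f = 37.2 °C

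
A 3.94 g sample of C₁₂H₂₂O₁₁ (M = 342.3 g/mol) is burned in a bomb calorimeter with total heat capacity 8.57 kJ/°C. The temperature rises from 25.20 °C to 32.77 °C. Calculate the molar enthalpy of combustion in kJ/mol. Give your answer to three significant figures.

ΔT = 32.77 − 25.20 = 7.57 °C
q_cal = C_cal × ΔT = 8.57 × 7.57 = 64.8749 kJ
n = 3.94 / 342.3 = 0.01151 mol
q_rxn = −q_cal = -64.8749 kJ
ΔH = -64.8749 / 0.01151 = -5636 kJ/mol

ΔH = -5640 kJ/mol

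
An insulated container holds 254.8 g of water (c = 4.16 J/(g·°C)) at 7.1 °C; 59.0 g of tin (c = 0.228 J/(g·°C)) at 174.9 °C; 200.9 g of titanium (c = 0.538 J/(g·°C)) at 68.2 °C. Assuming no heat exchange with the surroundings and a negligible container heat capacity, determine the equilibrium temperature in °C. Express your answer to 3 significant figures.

Σ mᵢcᵢ(T − Tᵢ) = 0  ⇒  T = Σ mᵢcᵢTᵢ / Σ mᵢcᵢ
Σ mᵢcᵢ = 254.8×4.16 + 59.0×0.228 + 200.9×0.538 = 1181.5042
Σ mᵢcᵢTᵢ = 1059.968×7.1 + 13.452×174.9 + 108.0842×68.2 = 17250
T = 17250 / 1181.5042 = 14.60 °C

T_f = 14.6 °C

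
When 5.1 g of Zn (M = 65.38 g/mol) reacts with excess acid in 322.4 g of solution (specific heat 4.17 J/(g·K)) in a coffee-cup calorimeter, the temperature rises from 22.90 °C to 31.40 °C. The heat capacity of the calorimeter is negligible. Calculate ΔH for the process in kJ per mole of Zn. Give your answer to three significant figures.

ΔH = -146 kJ/mol

|ΔT| = |31.40 − 22.90| = 8.50 °C
|q_surr| = (322.4 × 4.17) × 8.50 = 1344.408 × 8.50 = 11427 J
n(Zn) = 5.1 / 65.38 = 0.078006 mol
Temperature rose, so q_rxn = −|q_surr| = -11.427 kJ
ΔH = q_rxn / n = -146.49 kJ/mol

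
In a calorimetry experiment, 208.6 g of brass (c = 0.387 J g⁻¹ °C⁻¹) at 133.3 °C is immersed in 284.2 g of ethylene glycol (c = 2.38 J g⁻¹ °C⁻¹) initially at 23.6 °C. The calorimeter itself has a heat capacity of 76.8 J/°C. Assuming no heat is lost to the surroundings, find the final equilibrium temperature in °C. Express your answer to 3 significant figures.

T_f = 34.2 °C

Heat lost by brass = heat gained by ethylene glycol + calorimeter.
(208.6)(0.387)(133.3 − T) = [(284.2)(2.38) + 76.8](T − 23.6)
80.7282 (133.3 − T) = 753.196 (T − 23.6)
10761 − 80.7282 T = 753.196 T − 17775
28536 = 833.9242 T
T = 34.22 °C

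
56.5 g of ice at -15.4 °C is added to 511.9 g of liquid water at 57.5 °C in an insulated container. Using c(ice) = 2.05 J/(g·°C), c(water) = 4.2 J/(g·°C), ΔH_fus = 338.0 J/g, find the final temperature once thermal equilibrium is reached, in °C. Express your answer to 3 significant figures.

Heat to bring ice to 0 °C and melt it: q₁ = 56.5×2.05×15.4 + 56.5×338.0 = 20881 J
Heat the water can supply cooling to 0 °C: 511.9×4.2×57.5 = 123624 J > q₁, so all ice melts.
Energy balance: 511.9×4.2×(57.5 − T) = 20881 + 56.5×4.2×(T − 0)
2149.98(57.5 − T) = 20881 + 237.3 T
123624 − 20881 = 2387.28 T
T = 102743 / 2387.28 = 43.04 °C

T_f = 43.0 °C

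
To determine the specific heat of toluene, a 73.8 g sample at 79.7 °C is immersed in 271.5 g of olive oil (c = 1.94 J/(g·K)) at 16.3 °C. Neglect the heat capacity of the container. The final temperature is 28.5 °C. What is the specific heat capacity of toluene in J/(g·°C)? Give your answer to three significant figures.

c = 1.70 J/(g·°C)

q_gained = (271.5 × 1.94) × (28.5 − 16.3) = 6426 J
q_lost = 73.8 × c × (79.7 − 28.5) = 3778.56 c
Set equal: c = 6426 / 3778.56 = 1.70 J/(g·°C)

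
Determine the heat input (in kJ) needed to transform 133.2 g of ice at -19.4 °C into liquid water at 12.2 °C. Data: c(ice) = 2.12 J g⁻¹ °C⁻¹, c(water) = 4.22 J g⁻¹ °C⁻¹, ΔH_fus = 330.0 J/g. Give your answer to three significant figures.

q1 (heat ice -19.4→0.0 °C): 133.2 × 2.12 × 19.4 = 5478 J
q2 (melt at 0 °C): 133.2 × 330.0 = 43956 J
q3 (heat water 0.0→12.2 °C): 133.2 × 4.22 × 12.2 = 6858 J
Total: 5478 + 43956 + 6858 = 56292 J = 56.3 kJ

q = 56.3 kJ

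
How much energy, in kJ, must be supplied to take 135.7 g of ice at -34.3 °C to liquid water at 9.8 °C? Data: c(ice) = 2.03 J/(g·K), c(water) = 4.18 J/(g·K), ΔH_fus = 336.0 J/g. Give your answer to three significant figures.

q = 60.6 kJ

q1 (heat ice -34.3→0.0 °C): 135.7 × 2.03 × 34.3 = 9449 J
q2 (melt at 0 °C): 135.7 × 336.0 = 45595 J
q3 (heat water 0.0→9.8 °C): 135.7 × 4.18 × 9.8 = 5559 J
Total: 9449 + 45595 + 5559 = 60603 J = 60.6 kJ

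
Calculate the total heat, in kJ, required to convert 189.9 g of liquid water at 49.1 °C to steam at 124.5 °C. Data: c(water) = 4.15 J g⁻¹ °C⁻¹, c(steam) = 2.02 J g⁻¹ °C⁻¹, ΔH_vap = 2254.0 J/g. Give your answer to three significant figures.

q1 (heat water 49.1→100.0 °C): 189.9 × 4.15 × 50.9 = 40114 J
q2 (vaporize at 100 °C): 189.9 × 2254.0 = 428035 J
q3 (heat steam 100.0→124.5 °C): 189.9 × 2.02 × 24.5 = 9398 J
Total: 40114 + 428035 + 9398 = 477547 J = 478 kJ

q = 478 kJ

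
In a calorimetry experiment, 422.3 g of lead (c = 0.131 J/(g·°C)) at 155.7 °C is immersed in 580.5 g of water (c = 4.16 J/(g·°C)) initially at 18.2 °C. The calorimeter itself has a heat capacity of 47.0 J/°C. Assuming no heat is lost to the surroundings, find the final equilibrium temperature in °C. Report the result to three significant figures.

T_f = 21.2 °C

Heat lost by lead = heat gained by water + calorimeter.
(422.3)(0.131)(155.7 − T) = [(580.5)(4.16) + 47.0](T − 18.2)
55.3213 (155.7 − T) = 2461.88 (T − 18.2)
8613.5 − 55.3213 T = 2461.88 T − 44806
53419.5 = 2517.2013 T
T = 21.22 °C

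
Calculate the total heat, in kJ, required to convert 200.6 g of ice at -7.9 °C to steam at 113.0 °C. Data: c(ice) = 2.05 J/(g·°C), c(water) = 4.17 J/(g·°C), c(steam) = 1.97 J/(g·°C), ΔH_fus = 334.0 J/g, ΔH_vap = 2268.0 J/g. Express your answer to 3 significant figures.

q1 (heat ice -7.9→0.0 °C): 200.6 × 2.05 × 7.9 = 3249 J
q2 (melt at 0 °C): 200.6 × 334.0 = 67000 J
q3 (heat water 0.0→100.0 °C): 200.6 × 4.17 × 100.0 = 83650 J
q4 (vaporize at 100 °C): 200.6 × 2268.0 = 454961 J
q5 (heat steam 100.0→113.0 °C): 200.6 × 1.97 × 13.0 = 5137 J
Total: 3249 + 67000 + 83650 + 454961 + 5137 = 613997 J = 614 kJ

q = 614 kJ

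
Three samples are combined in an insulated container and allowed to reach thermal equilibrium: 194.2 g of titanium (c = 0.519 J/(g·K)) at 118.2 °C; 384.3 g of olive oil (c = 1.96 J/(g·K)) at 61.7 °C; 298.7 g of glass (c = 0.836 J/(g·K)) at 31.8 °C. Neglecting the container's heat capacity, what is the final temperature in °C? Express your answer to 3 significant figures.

T_f = 60.1 °C

Σ mᵢcᵢ(T − Tᵢ) = 0  ⇒  T = Σ mᵢcᵢTᵢ / Σ mᵢcᵢ
Σ mᵢcᵢ = 194.2×0.519 + 384.3×1.96 + 298.7×0.836 = 1103.7310
Σ mᵢcᵢTᵢ = 100.7898×118.2 + 753.228×61.7 + 249.7132×31.8 = 66328
T = 66328 / 1103.7310 = 60.09 °C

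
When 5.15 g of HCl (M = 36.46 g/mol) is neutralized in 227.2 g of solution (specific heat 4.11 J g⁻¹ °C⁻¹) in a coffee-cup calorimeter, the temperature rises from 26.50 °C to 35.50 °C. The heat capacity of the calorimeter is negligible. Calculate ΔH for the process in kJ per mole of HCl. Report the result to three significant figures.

ΔH = -59.5 kJ/mol

|ΔT| = |35.50 − 26.50| = 9.00 °C
|q_surr| = (227.2 × 4.11) × 9.00 = 933.792 × 9.00 = 8404 J
n(HCl) = 5.15 / 36.46 = 0.1413 mol
Temperature rose, so q_rxn = −|q_surr| = -8.404 kJ
ΔH = q_rxn / n = -59.48 kJ/mol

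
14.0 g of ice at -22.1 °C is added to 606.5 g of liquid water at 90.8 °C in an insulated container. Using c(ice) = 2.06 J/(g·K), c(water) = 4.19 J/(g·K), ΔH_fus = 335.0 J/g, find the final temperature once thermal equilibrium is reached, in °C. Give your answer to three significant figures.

T_f = 86.7 °C

Heat to bring ice to 0 °C and melt it: q₁ = 14.0×2.06×22.1 + 14.0×335.0 = 5327.4 J
Heat the water can supply cooling to 0 °C: 606.5×4.19×90.8 = 230744 J > q₁, so all ice melts.
Energy balance: 606.5×4.19×(90.8 − T) = 5327.4 + 14.0×4.19×(T − 0)
2541.235(90.8 − T) = 5327.4 + 58.66 T
230744 − 5327.4 = 2599.895 T
T = 225416.6 / 2599.895 = 86.70 °C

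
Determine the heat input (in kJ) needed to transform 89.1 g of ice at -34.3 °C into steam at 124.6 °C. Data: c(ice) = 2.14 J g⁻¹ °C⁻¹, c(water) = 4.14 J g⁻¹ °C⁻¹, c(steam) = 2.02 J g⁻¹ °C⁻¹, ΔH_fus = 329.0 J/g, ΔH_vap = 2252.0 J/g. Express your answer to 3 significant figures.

q = 278 kJ

q1 (heat ice -34.3→0.0 °C): 89.1 × 2.14 × 34.3 = 6540 J
q2 (melt at 0 °C): 89.1 × 329.0 = 29314 J
q3 (heat water 0.0→100.0 °C): 89.1 × 4.14 × 100.0 = 36887 J
q4 (vaporize at 100 °C): 89.1 × 2252.0 = 200653 J
q5 (heat steam 100.0→124.6 °C): 89.1 × 2.02 × 24.6 = 4428 J
Total: 6540 + 29314 + 36887 + 200653 + 4428 = 277822 J = 278 kJ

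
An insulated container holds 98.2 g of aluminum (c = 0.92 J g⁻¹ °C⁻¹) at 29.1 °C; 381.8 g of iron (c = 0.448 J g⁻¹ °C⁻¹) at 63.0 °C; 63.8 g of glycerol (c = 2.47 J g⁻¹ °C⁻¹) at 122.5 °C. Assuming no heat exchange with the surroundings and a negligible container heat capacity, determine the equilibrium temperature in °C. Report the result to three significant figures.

T_f = 78.1 °C

Σ mᵢcᵢ(T − Tᵢ) = 0  ⇒  T = Σ mᵢcᵢTᵢ / Σ mᵢcᵢ
Σ mᵢcᵢ = 98.2×0.92 + 381.8×0.448 + 63.8×2.47 = 418.9764
Σ mᵢcᵢTᵢ = 90.344×29.1 + 171.0464×63.0 + 157.586×122.5 = 32709
T = 32709 / 418.9764 = 78.07 °C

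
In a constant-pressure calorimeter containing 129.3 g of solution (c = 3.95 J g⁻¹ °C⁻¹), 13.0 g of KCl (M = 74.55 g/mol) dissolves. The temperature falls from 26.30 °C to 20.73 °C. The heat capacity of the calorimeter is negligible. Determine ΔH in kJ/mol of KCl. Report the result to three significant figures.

|ΔT| = |20.73 − 26.30| = 5.57 °C
|q_surr| = (129.3 × 3.95) × 5.57 = 510.735 × 5.57 = 2845 J
n(KCl) = 13.0 / 74.55 = 0.1744 mol
Temperature fell, so q_rxn = +|q_surr| = 2.845 kJ
ΔH = q_rxn / n = 16.31 kJ/mol

ΔH = 16.3 kJ/mol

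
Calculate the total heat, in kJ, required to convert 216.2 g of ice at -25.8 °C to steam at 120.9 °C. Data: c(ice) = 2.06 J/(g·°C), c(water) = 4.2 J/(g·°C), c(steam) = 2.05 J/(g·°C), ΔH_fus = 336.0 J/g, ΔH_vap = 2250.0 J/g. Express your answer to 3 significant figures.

q = 671 kJ

q1 (heat ice -25.8→0.0 °C): 216.2 × 2.06 × 25.8 = 11491 J
q2 (melt at 0 °C): 216.2 × 336.0 = 72643 J
q3 (heat water 0.0→100.0 °C): 216.2 × 4.2 × 100.0 = 90804 J
q4 (vaporize at 100 °C): 216.2 × 2250.0 = 486450 J
q5 (heat steam 100.0→120.9 °C): 216.2 × 2.05 × 20.9 = 9263 J
Total: 11491 + 72643 + 90804 + 486450 + 9263 = 670651 J = 671 kJ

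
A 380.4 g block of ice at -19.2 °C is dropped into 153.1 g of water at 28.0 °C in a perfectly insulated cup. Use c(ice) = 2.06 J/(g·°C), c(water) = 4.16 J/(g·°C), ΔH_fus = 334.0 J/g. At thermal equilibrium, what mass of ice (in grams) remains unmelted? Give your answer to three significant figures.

m_ice remaining = 372 g

Heat to warm all ice to 0 °C: 380.4×2.06×19.2 = 15046 J
Heat released by water cooling to 0 °C: 153.1×4.16×28.0 = 17833 J
17833 J < 15046 + 380.4×334.0 = 142099.6 J, so not all ice melts; final T = 0 °C.
Heat left for melting: 17833 − 15046 = 2787 J
Mass melted = 2787 / 334.0 = 8.344 g
Ice remaining = 380.4 − 8.344 = 372.056 g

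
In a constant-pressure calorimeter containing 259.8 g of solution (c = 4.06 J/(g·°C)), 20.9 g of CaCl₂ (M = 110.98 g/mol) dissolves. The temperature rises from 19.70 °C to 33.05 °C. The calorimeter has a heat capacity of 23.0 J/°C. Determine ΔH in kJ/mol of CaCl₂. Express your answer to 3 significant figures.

ΔH = -76.4 kJ/mol

|ΔT| = |33.05 − 19.70| = 13.35 °C
|q_surr| = (259.8 × 4.06 + 23.0) × 13.35 = 1077.788 × 13.35 = 14390 J
n(CaCl₂) = 20.9 / 110.98 = 0.1883 mol
Temperature rose, so q_rxn = −|q_surr| = -14.39 kJ
ΔH = q_rxn / n = -76.42 kJ/mol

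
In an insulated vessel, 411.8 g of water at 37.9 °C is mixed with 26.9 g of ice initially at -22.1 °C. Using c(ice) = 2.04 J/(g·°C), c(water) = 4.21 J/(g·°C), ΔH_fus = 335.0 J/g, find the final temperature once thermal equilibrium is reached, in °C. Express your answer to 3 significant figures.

Heat to bring ice to 0 °C and melt it: q₁ = 26.9×2.04×22.1 + 26.9×335.0 = 10224 J
Heat the water can supply cooling to 0 °C: 411.8×4.21×37.9 = 65706.4 J > q₁, so all ice melts.
Energy balance: 411.8×4.21×(37.9 − T) = 10224 + 26.9×4.21×(T − 0)
1733.678(37.9 − T) = 10224 + 113.249 T
65706.4 − 10224 = 1846.927 T
T = 55482.4 / 1846.927 = 30.04 °C

T_f = 30.0 °C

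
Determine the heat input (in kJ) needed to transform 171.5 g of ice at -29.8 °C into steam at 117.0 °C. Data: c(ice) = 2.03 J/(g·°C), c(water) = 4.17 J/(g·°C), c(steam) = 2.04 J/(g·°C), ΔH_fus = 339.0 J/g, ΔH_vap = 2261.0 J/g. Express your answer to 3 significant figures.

q1 (heat ice -29.8→0.0 °C): 171.5 × 2.03 × 29.8 = 10375 J
q2 (melt at 0 °C): 171.5 × 339.0 = 58139 J
q3 (heat water 0.0→100.0 °C): 171.5 × 4.17 × 100.0 = 71516 J
q4 (vaporize at 100 °C): 171.5 × 2261.0 = 387762 J
q5 (heat steam 100.0→117.0 °C): 171.5 × 2.04 × 17.0 = 5948 J
Total: 10375 + 58139 + 71516 + 387762 + 5948 = 533740 J = 534 kJ

q = 534 kJ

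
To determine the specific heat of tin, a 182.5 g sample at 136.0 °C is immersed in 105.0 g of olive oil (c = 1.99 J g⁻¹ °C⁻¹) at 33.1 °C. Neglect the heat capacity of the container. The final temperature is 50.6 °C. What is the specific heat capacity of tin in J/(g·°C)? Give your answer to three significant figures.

c = 0.235 J/(g·°C)

q_gained = (105.0 × 1.99) × (50.6 − 33.1) = 3657 J
q_lost = 182.5 × c × (136.0 − 50.6) = 15585.5 c
Set equal: c = 3657 / 15585.5 = 0.235 J/(g·°C)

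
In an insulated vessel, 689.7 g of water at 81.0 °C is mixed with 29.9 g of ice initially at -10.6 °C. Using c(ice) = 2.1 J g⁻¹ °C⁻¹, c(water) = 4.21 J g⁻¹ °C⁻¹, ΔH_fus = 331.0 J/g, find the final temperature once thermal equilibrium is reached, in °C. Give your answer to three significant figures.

Heat to bring ice to 0 °C and melt it: q₁ = 29.9×2.1×10.6 + 29.9×331.0 = 10562 J
Heat the water can supply cooling to 0 °C: 689.7×4.21×81.0 = 235195 J > q₁, so all ice melts.
Energy balance: 689.7×4.21×(81.0 − T) = 10562 + 29.9×4.21×(T − 0)
2903.637(81.0 − T) = 10562 + 125.879 T
235195 − 10562 = 3029.516 T
T = 224633 / 3029.516 = 74.148 °C

T_f = 74.1 °C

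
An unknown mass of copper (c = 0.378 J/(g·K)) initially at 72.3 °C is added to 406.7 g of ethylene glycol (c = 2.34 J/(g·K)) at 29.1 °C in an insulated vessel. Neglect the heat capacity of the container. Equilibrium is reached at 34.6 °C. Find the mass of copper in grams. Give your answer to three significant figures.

m = 367 g

q_gained = (406.7 × 2.34) × (34.6 − 29.1) = 5234 J
q_lost = m × 0.378 × (72.3 − 34.6) = 14.2506 m
m = 5234 / 14.2506 = 367 g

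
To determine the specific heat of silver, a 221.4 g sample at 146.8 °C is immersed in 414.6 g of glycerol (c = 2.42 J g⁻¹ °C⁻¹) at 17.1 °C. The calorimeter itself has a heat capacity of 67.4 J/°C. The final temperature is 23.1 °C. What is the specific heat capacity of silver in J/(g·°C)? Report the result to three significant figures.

c = 0.235 J/(g·°C)

q_gained = (414.6 × 2.42 + 67.4) × (23.1 − 17.1) = 6424 J
q_lost = 221.4 × c × (146.8 − 23.1) = 27387.18 c
Set equal: c = 6424 / 27387.18 = 0.235 J/(g·°C)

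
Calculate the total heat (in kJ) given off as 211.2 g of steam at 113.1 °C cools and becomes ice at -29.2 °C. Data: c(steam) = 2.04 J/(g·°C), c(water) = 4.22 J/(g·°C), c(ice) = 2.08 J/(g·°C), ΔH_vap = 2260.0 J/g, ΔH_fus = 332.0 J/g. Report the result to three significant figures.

q1 (cool steam 113.1→100 °C): 211.2 × 2.04 × 13.1 = 5644 J
q2 (condense at 100 °C): 211.2 × 2260.0 = 477312 J
q3 (cool water 100→0 °C): 211.2 × 4.22 × 100.0 = 89126 J
q4 (freeze at 0 °C): 211.2 × 332.0 = 70118 J
q5 (cool ice 0→-29.2 °C): 211.2 × 2.08 × 29.2 = 12827 J
Total: 5644 + 477312 + 89126 + 70118 + 12827 = 655027 J = 655 kJ

q = 655 kJ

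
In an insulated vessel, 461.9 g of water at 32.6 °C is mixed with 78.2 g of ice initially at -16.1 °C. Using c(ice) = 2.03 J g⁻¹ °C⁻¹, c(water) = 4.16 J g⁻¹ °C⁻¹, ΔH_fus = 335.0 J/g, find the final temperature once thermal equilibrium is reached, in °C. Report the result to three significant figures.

Heat to bring ice to 0 °C and melt it: q₁ = 78.2×2.03×16.1 + 78.2×335.0 = 28753 J
Heat the water can supply cooling to 0 °C: 461.9×4.16×32.6 = 62641.0 J > q₁, so all ice melts.
Energy balance: 461.9×4.16×(32.6 − T) = 28753 + 78.2×4.16×(T − 0)
1921.504(32.6 − T) = 28753 + 325.312 T
62641.0 − 28753 = 2246.816 T
T = 33888.0 / 2246.816 = 15.08 °C

T_f = 15.1 °C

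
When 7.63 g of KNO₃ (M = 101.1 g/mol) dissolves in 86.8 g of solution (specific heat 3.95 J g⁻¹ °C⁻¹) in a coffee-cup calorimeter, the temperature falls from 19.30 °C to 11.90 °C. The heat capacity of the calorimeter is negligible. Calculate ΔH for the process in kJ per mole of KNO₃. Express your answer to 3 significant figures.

ΔH = 33.6 kJ/mol

|ΔT| = |11.90 − 19.30| = 7.40 °C
|q_surr| = (86.8 × 3.95) × 7.40 = 342.86 × 7.40 = 2537 J
n(KNO₃) = 7.63 / 101.1 = 0.07547 mol
Temperature fell, so q_rxn = +|q_surr| = 2.537 kJ
ΔH = q_rxn / n = 33.62 kJ/mol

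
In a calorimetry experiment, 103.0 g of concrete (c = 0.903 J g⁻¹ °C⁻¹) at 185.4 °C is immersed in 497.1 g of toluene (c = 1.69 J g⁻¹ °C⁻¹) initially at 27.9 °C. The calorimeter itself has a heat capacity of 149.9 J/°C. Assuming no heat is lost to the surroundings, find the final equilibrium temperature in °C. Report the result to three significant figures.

Heat lost by concrete = heat gained by toluene + calorimeter.
(103.0)(0.903)(185.4 − T) = [(497.1)(1.69) + 149.9](T − 27.9)
93.009 (185.4 − T) = 989.999 (T − 27.9)
17244 − 93.009 T = 989.999 T − 27621
44865 = 1083.008 T
T = 41.43 °C

T_f = 41.4 °C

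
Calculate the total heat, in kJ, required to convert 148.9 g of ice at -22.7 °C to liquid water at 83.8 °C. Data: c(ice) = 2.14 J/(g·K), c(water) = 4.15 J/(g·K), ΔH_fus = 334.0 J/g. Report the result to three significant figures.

q1 (heat ice -22.7→0.0 °C): 148.9 × 2.14 × 22.7 = 7233 J
q2 (melt at 0 °C): 148.9 × 334.0 = 49733 J
q3 (heat water 0.0→83.8 °C): 148.9 × 4.15 × 83.8 = 51783 J
Total: 7233 + 49733 + 51783 = 108749 J = 109 kJ

q = 109 kJ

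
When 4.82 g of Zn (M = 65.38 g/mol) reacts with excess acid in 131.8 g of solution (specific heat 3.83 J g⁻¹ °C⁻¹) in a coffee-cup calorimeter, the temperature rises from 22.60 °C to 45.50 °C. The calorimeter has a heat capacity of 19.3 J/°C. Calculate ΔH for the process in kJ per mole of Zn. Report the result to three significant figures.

ΔH = -163 kJ/mol

|ΔT| = |45.50 − 22.60| = 22.90 °C
|q_surr| = (131.8 × 3.83 + 19.3) × 22.90 = 524.094 × 22.90 = 12000 J
n(Zn) = 4.82 / 65.38 = 0.07372 mol
Temperature rose, so q_rxn = −|q_surr| = -12.00 kJ
ΔH = q_rxn / n = -162.8 kJ/mol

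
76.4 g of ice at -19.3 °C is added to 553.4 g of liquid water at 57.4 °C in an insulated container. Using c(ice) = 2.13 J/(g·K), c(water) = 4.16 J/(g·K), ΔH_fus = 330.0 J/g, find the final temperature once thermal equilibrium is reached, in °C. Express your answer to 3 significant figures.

Heat to bring ice to 0 °C and melt it: q₁ = 76.4×2.13×19.3 + 76.4×330.0 = 28353 J
Heat the water can supply cooling to 0 °C: 553.4×4.16×57.4 = 132143 J > q₁, so all ice melts.
Energy balance: 553.4×4.16×(57.4 − T) = 28353 + 76.4×4.16×(T − 0)
2302.144(57.4 − T) = 28353 + 317.824 T
132143 − 28353 = 2619.968 T
T = 103790 / 2619.968 = 39.61 °C

T_f = 39.6 °C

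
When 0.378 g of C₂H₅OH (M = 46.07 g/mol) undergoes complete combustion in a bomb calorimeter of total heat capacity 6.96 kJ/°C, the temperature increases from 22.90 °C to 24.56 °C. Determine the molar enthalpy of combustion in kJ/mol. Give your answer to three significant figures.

ΔT = 24.56 − 22.90 = 1.66 °C
q_cal = C_cal × ΔT = 6.96 × 1.66 = 11.5536 kJ
n = 0.378 / 46.07 = 0.008205 mol
q_rxn = −q_cal = -11.5536 kJ
ΔH = -11.5536 / 0.008205 = -1408 kJ/mol

ΔH = -1410 kJ/mol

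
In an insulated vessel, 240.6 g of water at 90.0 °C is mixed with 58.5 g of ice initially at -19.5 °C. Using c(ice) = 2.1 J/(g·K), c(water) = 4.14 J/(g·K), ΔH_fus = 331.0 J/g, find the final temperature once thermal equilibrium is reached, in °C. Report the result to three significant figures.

Heat to bring ice to 0 °C and melt it: q₁ = 58.5×2.1×19.5 + 58.5×331.0 = 21759 J
Heat the water can supply cooling to 0 °C: 240.6×4.14×90.0 = 89647.6 J > q₁, so all ice melts.
Energy balance: 240.6×4.14×(90.0 − T) = 21759 + 58.5×4.14×(T − 0)
996.084(90.0 − T) = 21759 + 242.19 T
89647.6 − 21759 = 1238.274 T
T = 67888.6 / 1238.274 = 54.83 °C

T_f = 54.8 °C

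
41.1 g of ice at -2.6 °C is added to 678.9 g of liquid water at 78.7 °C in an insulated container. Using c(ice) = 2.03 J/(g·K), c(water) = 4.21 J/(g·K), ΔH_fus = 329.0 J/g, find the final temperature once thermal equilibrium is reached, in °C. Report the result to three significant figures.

Heat to bring ice to 0 °C and melt it: q₁ = 41.1×2.03×2.6 + 41.1×329.0 = 13739 J
Heat the water can supply cooling to 0 °C: 678.9×4.21×78.7 = 224938 J > q₁, so all ice melts.
Energy balance: 678.9×4.21×(78.7 − T) = 13739 + 41.1×4.21×(T − 0)
2858.169(78.7 − T) = 13739 + 173.031 T
224938 − 13739 = 3031.200 T
T = 211199 / 3031.200 = 69.68 °C

T_f = 69.7 °C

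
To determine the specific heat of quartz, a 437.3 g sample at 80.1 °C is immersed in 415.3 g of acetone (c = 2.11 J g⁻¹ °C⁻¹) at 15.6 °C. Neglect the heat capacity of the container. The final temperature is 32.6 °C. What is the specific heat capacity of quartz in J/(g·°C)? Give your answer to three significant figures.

c = 0.717 J/(g·°C)

q_gained = (415.3 × 2.11) × (32.6 − 15.6) = 14900 J
q_lost = 437.3 × c × (80.1 − 32.6) = 20771.75 c
Set equal: c = 14900 / 20771.75 = 0.717 J/(g·°C)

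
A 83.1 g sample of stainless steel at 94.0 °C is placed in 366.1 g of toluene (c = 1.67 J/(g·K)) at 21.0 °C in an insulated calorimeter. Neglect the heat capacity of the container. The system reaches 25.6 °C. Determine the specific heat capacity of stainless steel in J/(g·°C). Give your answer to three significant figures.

c = 0.495 J/(g·°C)

q_gained = (366.1 × 1.67) × (25.6 − 21.0) = 2812 J
q_lost = 83.1 × c × (94.0 − 25.6) = 5684.04 c
Set equal: c = 2812 / 5684.04 = 0.495 J/(g·°C)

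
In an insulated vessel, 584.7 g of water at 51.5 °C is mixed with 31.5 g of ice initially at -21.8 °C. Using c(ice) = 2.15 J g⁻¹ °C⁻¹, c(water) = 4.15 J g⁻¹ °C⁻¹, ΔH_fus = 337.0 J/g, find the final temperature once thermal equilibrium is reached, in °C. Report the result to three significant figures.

Heat to bring ice to 0 °C and melt it: q₁ = 31.5×2.15×21.8 + 31.5×337.0 = 12092 J
Heat the water can supply cooling to 0 °C: 584.7×4.15×51.5 = 124965 J > q₁, so all ice melts.
Energy balance: 584.7×4.15×(51.5 − T) = 12092 + 31.5×4.15×(T − 0)
2426.505(51.5 − T) = 12092 + 130.725 T
124965 − 12092 = 2557.230 T
T = 112873 / 2557.230 = 44.14 °C

T_f = 44.1 °C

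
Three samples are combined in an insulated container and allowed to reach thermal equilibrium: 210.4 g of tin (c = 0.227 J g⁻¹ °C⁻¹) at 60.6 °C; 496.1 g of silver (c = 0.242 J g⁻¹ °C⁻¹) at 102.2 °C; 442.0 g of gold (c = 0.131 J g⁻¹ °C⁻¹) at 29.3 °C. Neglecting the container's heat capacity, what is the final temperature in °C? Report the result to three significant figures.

T_f = 74.7 °C

Σ mᵢcᵢ(T − Tᵢ) = 0  ⇒  T = Σ mᵢcᵢTᵢ / Σ mᵢcᵢ
Σ mᵢcᵢ = 210.4×0.227 + 496.1×0.242 + 442.0×0.131 = 225.7190
Σ mᵢcᵢTᵢ = 47.7608×60.6 + 120.0562×102.2 + 57.902×29.3 = 16861
T = 16861 / 225.7190 = 74.70 °C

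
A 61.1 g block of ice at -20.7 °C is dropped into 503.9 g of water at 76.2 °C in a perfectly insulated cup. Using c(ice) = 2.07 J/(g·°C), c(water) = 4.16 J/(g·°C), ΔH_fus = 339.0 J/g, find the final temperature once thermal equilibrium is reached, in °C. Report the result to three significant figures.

Heat to bring ice to 0 °C and melt it: q₁ = 61.1×2.07×20.7 + 61.1×339.0 = 23331 J
Heat the water can supply cooling to 0 °C: 503.9×4.16×76.2 = 159732 J > q₁, so all ice melts.
Energy balance: 503.9×4.16×(76.2 − T) = 23331 + 61.1×4.16×(T − 0)
2096.224(76.2 − T) = 23331 + 254.176 T
159732 − 23331 = 2350.400 T
T = 136401 / 2350.400 = 58.03 °C

T_f = 58.0 °C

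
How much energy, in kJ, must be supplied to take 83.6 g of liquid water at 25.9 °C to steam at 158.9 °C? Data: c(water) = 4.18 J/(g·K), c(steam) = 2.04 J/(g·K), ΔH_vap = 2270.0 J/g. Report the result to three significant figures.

q = 226 kJ

q1 (heat water 25.9→100.0 °C): 83.6 × 4.18 × 74.1 = 25894 J
q2 (vaporize at 100 °C): 83.6 × 2270.0 = 189772 J
q3 (heat steam 100.0→158.9 °C): 83.6 × 2.04 × 58.9 = 10045 J
Total: 25894 + 189772 + 10045 = 225711 J = 226 kJ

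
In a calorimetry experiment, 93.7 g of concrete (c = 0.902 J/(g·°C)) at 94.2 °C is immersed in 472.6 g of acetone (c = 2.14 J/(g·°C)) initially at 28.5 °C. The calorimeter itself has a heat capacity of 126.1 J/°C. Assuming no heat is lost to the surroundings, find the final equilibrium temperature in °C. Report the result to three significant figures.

T_f = 33.0 °C

Heat lost by concrete = heat gained by acetone + calorimeter.
(93.7)(0.902)(94.2 − T) = [(472.6)(2.14) + 126.1](T − 28.5)
84.5174 (94.2 − T) = 1137.464 (T − 28.5)
7961.5 − 84.5174 T = 1137.464 T − 32418
40379.5 = 1221.9814 T
T = 33.04 °C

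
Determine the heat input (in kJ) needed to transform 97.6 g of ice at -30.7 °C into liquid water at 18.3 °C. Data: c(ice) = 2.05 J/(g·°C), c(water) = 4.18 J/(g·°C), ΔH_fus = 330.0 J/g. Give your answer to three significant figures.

q = 45.8 kJ

q1 (heat ice -30.7→0.0 °C): 97.6 × 2.05 × 30.7 = 6142 J
q2 (melt at 0 °C): 97.6 × 330.0 = 32208 J
q3 (heat water 0.0→18.3 °C): 97.6 × 4.18 × 18.3 = 7466 J
Total: 6142 + 32208 + 7466 = 45816 J = 45.8 kJ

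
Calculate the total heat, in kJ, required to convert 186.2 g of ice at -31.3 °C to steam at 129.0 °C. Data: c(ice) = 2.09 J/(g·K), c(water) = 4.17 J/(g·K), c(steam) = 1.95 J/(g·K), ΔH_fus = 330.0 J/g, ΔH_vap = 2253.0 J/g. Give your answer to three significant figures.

q1 (heat ice -31.3→0.0 °C): 186.2 × 2.09 × 31.3 = 12181 J
q2 (melt at 0 °C): 186.2 × 330.0 = 61446 J
q3 (heat water 0.0→100.0 °C): 186.2 × 4.17 × 100.0 = 77645 J
q4 (vaporize at 100 °C): 186.2 × 2253.0 = 419509 J
q5 (heat steam 100.0→129.0 °C): 186.2 × 1.95 × 29.0 = 10530 J
Total: 12181 + 61446 + 77645 + 419509 + 10530 = 581311 J = 581 kJ

q = 581 kJ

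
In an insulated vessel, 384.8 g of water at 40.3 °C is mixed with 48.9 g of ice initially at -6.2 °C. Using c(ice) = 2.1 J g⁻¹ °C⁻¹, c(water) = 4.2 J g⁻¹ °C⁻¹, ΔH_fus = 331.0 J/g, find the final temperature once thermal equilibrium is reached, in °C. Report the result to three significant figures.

T_f = 26.5 °C

Heat to bring ice to 0 °C and melt it: q₁ = 48.9×2.1×6.2 + 48.9×331.0 = 16823 J
Heat the water can supply cooling to 0 °C: 384.8×4.2×40.3 = 65131.2 J > q₁, so all ice melts.
Energy balance: 384.8×4.2×(40.3 − T) = 16823 + 48.9×4.2×(T − 0)
1616.16(40.3 − T) = 16823 + 205.38 T
65131.2 − 16823 = 1821.54 T
T = 48308.2 / 1821.54 = 26.52 °C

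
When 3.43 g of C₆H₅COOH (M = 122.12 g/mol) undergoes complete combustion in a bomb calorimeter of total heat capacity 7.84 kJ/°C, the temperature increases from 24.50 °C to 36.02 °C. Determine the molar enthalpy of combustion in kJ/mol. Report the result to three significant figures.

ΔT = 36.02 − 24.50 = 11.52 °C
q_cal = C_cal × ΔT = 7.84 × 11.52 = 90.3168 kJ
n = 3.43 / 122.12 = 0.02809 mol
q_rxn = −q_cal = -90.3168 kJ
ΔH = -90.3168 / 0.02809 = -3215 kJ/mol

ΔH = -3220 kJ/mol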